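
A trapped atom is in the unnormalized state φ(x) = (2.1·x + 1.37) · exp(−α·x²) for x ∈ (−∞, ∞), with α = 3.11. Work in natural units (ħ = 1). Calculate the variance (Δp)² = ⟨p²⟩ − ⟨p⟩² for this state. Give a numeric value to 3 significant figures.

Compute ⟨p⟩ and ⟨p²⟩ separately; (Δp)² = ⟨p²⟩ − ⟨p⟩².
Expand each integrand as polynomial × e^(−2αx²) and use ∫x^(2j)·e^(−2αx²) dx = (2j−1)!!/(4α)^j · √(π/(2α)), odd powers → 0; here √(π/(2α)) = 0.71069. Differentiate with the product rule, d/dx e^(−αx²) = −2αx·e^(−αx²).
Normalization: ∫|φ|² dx = 1.5858.
⟨p⟩ = 0.0000 and ⟨p²⟩ = 4.0982.
(Δp)² = 4.0982 − (0.0000)² = 4.0982.

4.10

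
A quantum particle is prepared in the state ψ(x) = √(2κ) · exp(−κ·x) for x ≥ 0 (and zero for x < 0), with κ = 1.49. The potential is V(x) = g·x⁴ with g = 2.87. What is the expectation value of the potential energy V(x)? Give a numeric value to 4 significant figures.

0.8734

⟨V⟩ = ∫ V(x)·|ψ|² dx.
Every integrand reduces to terms xʲ·e^(−2κx) on [0, ∞); use ∫₀^∞ xʲ·e^(−2κx) dx = j!/(2κ)^(j+1).
⟨V⟩ = 0.87343.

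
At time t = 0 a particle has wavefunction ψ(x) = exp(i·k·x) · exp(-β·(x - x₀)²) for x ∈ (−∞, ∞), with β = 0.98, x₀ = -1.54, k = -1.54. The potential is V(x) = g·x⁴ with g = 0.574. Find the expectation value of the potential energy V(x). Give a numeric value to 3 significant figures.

⟨V⟩ = ∫ V(x)·|ψ|² dx / ∫|ψ|² dx.
Gaussian moments (u = x − x₀): ∫u^(2j)·e^(−2βu²) du = (2j−1)!!/(4β)^j · √(π/(2β)), odd powers integrate to 0; here √(π/(2β)) = 1.2660.
State is unnormalized: ∫|ψ|² dx = 1.2660, and ∫ψ*·V(x)·ψ dx = 6.8672, so ⟨V⟩ = 6.8672 / 1.2660.
⟨V⟩ = 5.4241.

5.42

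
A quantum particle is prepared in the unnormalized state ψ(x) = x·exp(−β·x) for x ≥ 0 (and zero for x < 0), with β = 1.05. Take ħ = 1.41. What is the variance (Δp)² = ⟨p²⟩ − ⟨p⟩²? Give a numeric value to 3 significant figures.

2.19

Compute ⟨p⟩ and ⟨p²⟩ separately; (Δp)² = ⟨p²⟩ − ⟨p⟩².
Differentiate x·exp(−β·x) with the product rule; every integrand then reduces to terms xʲ·e^(−2βx) on [0, ∞), with ∫₀^∞ xʲ·e^(−2βx) dx = j!/(2β)^(j+1).
Normalization: ∫|ψ|² dx = 0.21596.
⟨p⟩ = 0.0000 and ⟨p²⟩ = 2.1919.
(Δp)² = 2.1919 − (0.0000)² = 2.1919.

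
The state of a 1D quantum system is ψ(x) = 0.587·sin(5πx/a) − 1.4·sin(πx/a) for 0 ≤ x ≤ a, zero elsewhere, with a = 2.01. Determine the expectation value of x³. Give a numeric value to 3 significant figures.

⟨x³⟩ = ∫ x³·|ψ|² dx / ∫|ψ|² dx (integrals over the domain).
On 0 ≤ x ≤ a (j ≠ l): ∫sin²(jπx/a) dx = a/2, ∫sin(jπx/a)·sin(lπx/a) dx = 0; diagonal moments ∫x·sin²(jπx/a) dx = a²/4, ∫x²·sin²(jπx/a) dx = a³·(1/6 − 1/(4j²π²)); cross terms ∫x·sin(jπx/a)·sin(lπx/a) dx = 0 for j + l even and −4jla²/(π²(j² − l²)²) for j + l odd, ∫x²·sin(jπx/a)·sin(lπx/a) dx = (−1)^(j+l)·4jla³/(π²(j² − l²)²); higher powers the same way via product-to-sum and parts.
State is unnormalized: ∫|ψ|² dx = 2.3161, and ∫ψ*·x³·ψ dx = 3.3363, so ⟨x³⟩ = 3.3363 / 2.3161.
⟨x³⟩ = 1.4405.

1.44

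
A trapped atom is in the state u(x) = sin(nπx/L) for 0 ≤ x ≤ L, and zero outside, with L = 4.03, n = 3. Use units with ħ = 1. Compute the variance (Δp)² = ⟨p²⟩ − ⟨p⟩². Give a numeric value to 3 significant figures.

Compute ⟨p⟩ and ⟨p²⟩ separately; (Δp)² = ⟨p²⟩ − ⟨p⟩².
d/dx sin(nπx/L) = (nπ/L)·cos(nπx/L) and d²/dx² sin(nπx/L) = −(nπ/L)²·sin(nπx/L); on 0 ≤ x ≤ L, ∫sin²(nπx/L) dx = L/2 and ∫sin(nπx/L)·cos(nπx/L) dx = 0.
Normalization: ∫|u|² dx = 2.0150.
⟨p⟩ = 0.0000 and ⟨p²⟩ = 5.4693.
(Δp)² = 5.4693 − (0.0000)² = 5.4693.

5.47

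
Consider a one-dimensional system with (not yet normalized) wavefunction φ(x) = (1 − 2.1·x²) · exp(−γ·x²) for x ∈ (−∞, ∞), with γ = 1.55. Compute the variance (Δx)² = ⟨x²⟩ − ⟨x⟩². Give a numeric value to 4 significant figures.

Compute ⟨x⟩ and ⟨x²⟩ separately, then (Δx)² = ⟨x²⟩ − ⟨x⟩².
Expand each integrand as polynomial × e^(−2γx²) and use ∫x^(2j)·e^(−2γx²) dx = (2j−1)!!/(4γ)^j · √(π/(2γ)), odd powers → 0; here √(π/(2γ)) = 1.0067.
Normalization: ∫|φ|² dx = 0.67121.
⟨x⟩ = 0.0000 and ⟨x²⟩ = 0.16658.
(Δx)² = 0.16658 − (0.0000)² = 0.16658.

0.1666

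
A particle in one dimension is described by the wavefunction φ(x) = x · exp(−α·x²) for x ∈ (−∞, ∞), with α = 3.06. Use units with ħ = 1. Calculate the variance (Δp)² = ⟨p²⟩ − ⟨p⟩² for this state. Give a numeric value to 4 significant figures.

9.180

Compute ⟨p⟩ and ⟨p²⟩ separately; (Δp)² = ⟨p²⟩ − ⟨p⟩².
Expand each integrand as polynomial × e^(−2αx²) and use ∫x^(2j)·e^(−2αx²) dx = (2j−1)!!/(4α)^j · √(π/(2α)), odd powers → 0; here √(π/(2α)) = 0.71647. Differentiate with the product rule, d/dx e^(−αx²) = −2αx·e^(−αx²).
Normalization: ∫|φ|² dx = 0.058535.
⟨p⟩ = 0.0000 and ⟨p²⟩ = 9.1800.
(Δp)² = 9.1800 − (0.0000)² = 9.1800.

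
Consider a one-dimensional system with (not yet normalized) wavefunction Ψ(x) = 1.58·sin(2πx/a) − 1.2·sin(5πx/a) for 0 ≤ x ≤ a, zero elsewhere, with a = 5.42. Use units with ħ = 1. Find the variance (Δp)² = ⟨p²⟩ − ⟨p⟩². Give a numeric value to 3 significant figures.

3.92

Compute ⟨p⟩ and ⟨p²⟩ separately; (Δp)² = ⟨p²⟩ − ⟨p⟩².
d²/dx² sin(jπx/a) = −(jπ/a)²·sin(jπx/a); on 0 ≤ x ≤ a, ∫sin²(jπx/a) dx = a/2 and ∫sin(jπx/a)·sin(lπx/a) dx = 0 for j ≠ l, so only diagonal terms survive in ∫|Ψ|² and ∫Ψ·Ψ″; ∫Ψ·Ψ′ dx = [Ψ²/2] between the walls = 0.
Normalization: ∫|Ψ|² dx = 10.668.
⟨p⟩ = 0.0000 and ⟨p²⟩ = 3.9249.
(Δp)² = 3.9249 − (0.0000)² = 3.9249.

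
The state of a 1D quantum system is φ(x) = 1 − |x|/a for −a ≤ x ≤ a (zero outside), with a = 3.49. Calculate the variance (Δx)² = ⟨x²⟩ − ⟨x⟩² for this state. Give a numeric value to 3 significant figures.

Compute ⟨x⟩ and ⟨x²⟩ separately, then (Δx)² = ⟨x²⟩ − ⟨x⟩².
φ is even, so ∫ over [−a, a] = 2∫₀ᵃ with φ = 1 − x/a there: ∫₀ᵃ (1 − x/a)² dx = a/3, ∫₀ᵃ x²(1 − x/a)² dx = a³/30, ∫₀ᵃ x⁴(1 − x/a)² dx = a⁵/105.
Normalization: ∫|φ|² dx = 2.3267.
⟨x⟩ = 0.0000 and ⟨x²⟩ = 1.2180.
(Δx)² = 1.2180 − (0.0000)² = 1.2180.

1.22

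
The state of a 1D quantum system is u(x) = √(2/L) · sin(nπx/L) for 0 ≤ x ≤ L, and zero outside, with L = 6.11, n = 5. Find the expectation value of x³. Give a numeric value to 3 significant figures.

⟨x³⟩ = ∫ x³·|u|² dx (integrals over the domain).
With sin²θ = (1 − cos2θ)/2 on 0 ≤ x ≤ L: ∫sin²(nπx/L) dx = L/2, ∫x·sin²(nπx/L) dx = L²/4, ∫x²·sin²(nπx/L) dx = L³·(1/6 − 1/(4n²π²)); higher powers xᵏ the same way, integrating xᵏ·cos(2nπx/L) by parts.
⟨x³⟩ = 56.331.

56.3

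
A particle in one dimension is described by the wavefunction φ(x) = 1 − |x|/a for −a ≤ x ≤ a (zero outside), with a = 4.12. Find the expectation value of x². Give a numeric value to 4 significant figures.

⟨x²⟩ = ∫ x²·|φ|² dx / ∫|φ|² dx (integrals over the domain).
φ is even, so ∫ over [−a, a] = 2∫₀ᵃ with φ = 1 − x/a there: ∫₀ᵃ (1 − x/a)² dx = a/3, ∫₀ᵃ x²(1 − x/a)² dx = a³/30, ∫₀ᵃ x⁴(1 − x/a)² dx = a⁵/105.
State is unnormalized: ∫|φ|² dx = 2.7467, and ∫φ*·x²·φ dx = 4.6623, so ⟨x²⟩ = 4.6623 / 2.7467.
⟨x²⟩ = 1.6974.

1.697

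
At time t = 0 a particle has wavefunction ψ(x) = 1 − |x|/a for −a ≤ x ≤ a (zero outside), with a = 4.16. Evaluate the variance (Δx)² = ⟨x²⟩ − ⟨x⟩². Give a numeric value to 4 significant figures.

Compute ⟨x⟩ and ⟨x²⟩ separately, then (Δx)² = ⟨x²⟩ − ⟨x⟩².
ψ is even, so ∫ over [−a, a] = 2∫₀ᵃ with ψ = 1 − x/a there: ∫₀ᵃ (1 − x/a)² dx = a/3, ∫₀ᵃ x²(1 − x/a)² dx = a³/30, ∫₀ᵃ x⁴(1 − x/a)² dx = a⁵/105.
Normalization: ∫|ψ|² dx = 2.7733.
⟨x⟩ = 0.0000 and ⟨x²⟩ = 1.7306.
(Δx)² = 1.7306 − (0.0000)² = 1.7306.

1.731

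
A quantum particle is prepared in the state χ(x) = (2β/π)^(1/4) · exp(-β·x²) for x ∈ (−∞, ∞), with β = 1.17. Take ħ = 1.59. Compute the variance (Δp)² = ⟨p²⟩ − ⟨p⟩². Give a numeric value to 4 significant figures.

2.958

Compute ⟨p⟩ and ⟨p²⟩ separately; (Δp)² = ⟨p²⟩ − ⟨p⟩².
Gaussian moments: ∫x^(2j)·e^(−2βx²) dx = (2j−1)!!/(4β)^j · √(π/(2β)), odd powers integrate to 0; here √(π/(2β)) = 1.1587. Derivatives: d/dx e^(−βx²) = −2βx·e^(−βx²), d²/dx² e^(−βx²) = (4β²x² − 2β)·e^(−βx²).
⟨p⟩ = 0.0000 and ⟨p²⟩ = 2.9579.
(Δp)² = 2.9579 − (0.0000)² = 2.9579.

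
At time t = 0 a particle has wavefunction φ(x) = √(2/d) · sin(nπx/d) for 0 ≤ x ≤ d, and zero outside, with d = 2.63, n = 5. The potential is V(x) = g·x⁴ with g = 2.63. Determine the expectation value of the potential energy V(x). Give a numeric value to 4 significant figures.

⟨V⟩ = ∫ V(x)·|φ|² dx.
With sin²θ = (1 − cos2θ)/2 on 0 ≤ x ≤ d: ∫sin²(nπx/d) dx = d/2, ∫x·sin²(nπx/d) dx = d²/4, ∫x²·sin²(nπx/d) dx = d³·(1/6 − 1/(4n²π²)); higher powers xᵏ the same way, integrating xᵏ·cos(2nπx/d) by parts.
⟨V⟩ = 24.659.

24.66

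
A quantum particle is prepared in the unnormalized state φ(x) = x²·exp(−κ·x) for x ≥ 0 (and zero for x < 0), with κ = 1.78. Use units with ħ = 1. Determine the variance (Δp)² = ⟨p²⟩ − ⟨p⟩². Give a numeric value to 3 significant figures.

Compute ⟨p⟩ and ⟨p²⟩ separately; (Δp)² = ⟨p²⟩ − ⟨p⟩².
Differentiate x²·exp(−κ·x) with the product rule; every integrand then reduces to terms xʲ·e^(−2κx) on [0, ∞), with ∫₀^∞ xʲ·e^(−2κx) dx = j!/(2κ)^(j+1).
Normalization: ∫|φ|² dx = 0.041972.
⟨p⟩ = 0.0000 and ⟨p²⟩ = 1.0561.
(Δp)² = 1.0561 − (0.0000)² = 1.0561.

1.06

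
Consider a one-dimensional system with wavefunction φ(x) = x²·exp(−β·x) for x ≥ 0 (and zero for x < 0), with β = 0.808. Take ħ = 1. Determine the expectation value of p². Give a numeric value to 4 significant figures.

0.2176

p² φ = −ħ² d²φ/dx²; ⟨p²⟩ = −ħ² ∫ φ*·φ'' dx / ∫|φ|² dx.
Differentiate x²·exp(−β·x) with the product rule; every integrand then reduces to terms xʲ·e^(−2βx) on [0, ∞), with ∫₀^∞ xʲ·e^(−2βx) dx = j!/(2β)^(j+1).
State is unnormalized: ∫|φ|² dx = 2.1777, and ∫φ*·(−ħ² φ'') dx = 0.47392, so ⟨p²⟩ = 0.47392 / 2.1777.
⟨p²⟩ = 0.21762.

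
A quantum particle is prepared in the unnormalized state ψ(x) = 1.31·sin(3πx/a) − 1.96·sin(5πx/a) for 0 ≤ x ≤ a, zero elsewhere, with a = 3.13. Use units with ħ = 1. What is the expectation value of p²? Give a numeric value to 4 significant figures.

20.21

p² ψ = −ħ² d²ψ/dx²; ⟨p²⟩ = −ħ² ∫ ψ*·ψ'' dx / ∫|ψ|² dx.
d²/dx² sin(jπx/a) = −(jπ/a)²·sin(jπx/a); on 0 ≤ x ≤ a, ∫sin²(jπx/a) dx = a/2 and ∫sin(jπx/a)·sin(lπx/a) dx = 0 for j ≠ l, so only diagonal terms survive in ∫|ψ|² and ∫ψ·ψ″; ∫ψ·ψ′ dx = [ψ²/2] between the walls = 0.
State is unnormalized: ∫|ψ|² dx = 8.6978, and ∫ψ*·(−ħ² ψ'') dx = 175.77, so ⟨p²⟩ = 175.77 / 8.6978.
⟨p²⟩ = 20.208.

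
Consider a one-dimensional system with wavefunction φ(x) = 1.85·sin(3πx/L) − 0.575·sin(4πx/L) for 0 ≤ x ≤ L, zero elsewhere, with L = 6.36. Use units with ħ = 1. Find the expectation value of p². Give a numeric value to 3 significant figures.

p² φ = −ħ² d²φ/dx²; ⟨p²⟩ = −ħ² ∫ φ*·φ'' dx / ∫|φ|² dx.
d²/dx² sin(jπx/L) = −(jπ/L)²·sin(jπx/L); on 0 ≤ x ≤ L, ∫sin²(jπx/L) dx = L/2 and ∫sin(jπx/L)·sin(lπx/L) dx = 0 for j ≠ l, so only diagonal terms survive in ∫|φ|² and ∫φ·φ″; ∫φ·φ′ dx = [φ²/2] between the walls = 0.
State is unnormalized: ∫|φ|² dx = 11.935, and ∫φ*·(−ħ² φ'') dx = 28.005, so ⟨p²⟩ = 28.005 / 11.935.
⟨p²⟩ = 2.3464.

2.35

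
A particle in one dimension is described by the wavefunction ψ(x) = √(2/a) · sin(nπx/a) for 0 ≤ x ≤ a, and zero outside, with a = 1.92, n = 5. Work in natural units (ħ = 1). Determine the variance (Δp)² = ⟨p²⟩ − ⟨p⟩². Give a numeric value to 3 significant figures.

66.9

Compute ⟨p⟩ and ⟨p²⟩ separately; (Δp)² = ⟨p²⟩ − ⟨p⟩².
d/dx sin(nπx/a) = (nπ/a)·cos(nπx/a) and d²/dx² sin(nπx/a) = −(nπ/a)²·sin(nπx/a); on 0 ≤ x ≤ a, ∫sin²(nπx/a) dx = a/2 and ∫sin(nπx/a)·cos(nπx/a) dx = 0.
⟨p⟩ = 0.0000 and ⟨p²⟩ = 66.933.
(Δp)² = 66.933 − (0.0000)² = 66.933.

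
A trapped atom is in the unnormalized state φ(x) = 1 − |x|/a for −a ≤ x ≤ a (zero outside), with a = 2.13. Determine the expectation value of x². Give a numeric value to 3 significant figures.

0.454

⟨x²⟩ = ∫ x²·|φ|² dx / ∫|φ|² dx (integrals over the domain).
φ is even, so ∫ over [−a, a] = 2∫₀ᵃ with φ = 1 − x/a there: ∫₀ᵃ (1 − x/a)² dx = a/3, ∫₀ᵃ x²(1 − x/a)² dx = a³/30, ∫₀ᵃ x⁴(1 − x/a)² dx = a⁵/105.
State is unnormalized: ∫|φ|² dx = 1.4200, and ∫φ*·x²·φ dx = 0.64424, so ⟨x²⟩ = 0.64424 / 1.4200.
⟨x²⟩ = 0.45369.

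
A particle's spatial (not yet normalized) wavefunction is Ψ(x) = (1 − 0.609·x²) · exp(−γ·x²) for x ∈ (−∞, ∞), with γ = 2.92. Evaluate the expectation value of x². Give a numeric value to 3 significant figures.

⟨x²⟩ = ∫ x²·|Ψ|² dx / ∫|Ψ|² dx (integrals over the domain).
Expand each integrand as polynomial × e^(−2γx²) and use ∫x^(2j)·e^(−2γx²) dx = (2j−1)!!/(4γ)^j · √(π/(2γ)), odd powers → 0; here √(π/(2γ)) = 0.73345.
State is unnormalized: ∫|Ψ|² dx = 0.66294, and ∫Ψ*·x²·Ψ dx = 0.045711, so ⟨x²⟩ = 0.045711 / 0.66294.
⟨x²⟩ = 0.068951.

0.0690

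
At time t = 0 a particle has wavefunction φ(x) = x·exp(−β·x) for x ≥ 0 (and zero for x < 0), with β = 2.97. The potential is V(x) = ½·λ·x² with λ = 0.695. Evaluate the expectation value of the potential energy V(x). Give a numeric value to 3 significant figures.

0.118

⟨V⟩ = ∫ V(x)·|φ|² dx / ∫|φ|² dx.
Every integrand reduces to terms xʲ·e^(−2βx) on [0, ∞); use ∫₀^∞ xʲ·e^(−2βx) dx = j!/(2β)^(j+1).
State is unnormalized: ∫|φ|² dx = 0.0095427, and ∫φ*·V(x)·φ dx = 0.0011278, so ⟨V⟩ = 0.0011278 / 0.0095427.
⟨V⟩ = 0.11819.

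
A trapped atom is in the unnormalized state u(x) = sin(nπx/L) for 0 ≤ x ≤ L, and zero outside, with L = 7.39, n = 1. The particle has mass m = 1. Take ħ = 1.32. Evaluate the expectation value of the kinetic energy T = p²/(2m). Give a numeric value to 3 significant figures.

T = −(ħ²/2m) d²/dx², so ⟨T⟩ = −(ħ²/2m) ∫ u*·u'' dx / ∫|u|² dx; with m = 1.
d/dx sin(nπx/L) = (nπ/L)·cos(nπx/L) and d²/dx² sin(nπx/L) = −(nπ/L)²·sin(nπx/L); on 0 ≤ x ≤ L, ∫sin²(nπx/L) dx = L/2 and ∫sin(nπx/L)·cos(nπx/L) dx = 0.
State is unnormalized: ∫|u|² dx = 3.6950, and ∫u*·(−ħ²/2m · u'') dx = 0.58176, so ⟨T⟩ = 0.58176 / 3.6950.
⟨T⟩ = 0.15744.

0.157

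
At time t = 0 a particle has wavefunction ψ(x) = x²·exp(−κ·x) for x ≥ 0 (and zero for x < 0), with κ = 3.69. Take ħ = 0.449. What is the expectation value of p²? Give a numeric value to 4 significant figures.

0.9150

p² ψ = −ħ² d²ψ/dx²; ⟨p²⟩ = −ħ² ∫ ψ*·ψ'' dx / ∫|ψ|² dx.
Differentiate x²·exp(−κ·x) with the product rule; every integrand then reduces to terms xʲ·e^(−2κx) on [0, ∞), with ∫₀^∞ xʲ·e^(−2κx) dx = j!/(2κ)^(j+1).
State is unnormalized: ∫|ψ|² dx = 0.0010963, and ∫ψ*·(−ħ² ψ'') dx = 0.0010031, so ⟨p²⟩ = 0.0010031 / 0.0010963.
⟨p²⟩ = 0.91501.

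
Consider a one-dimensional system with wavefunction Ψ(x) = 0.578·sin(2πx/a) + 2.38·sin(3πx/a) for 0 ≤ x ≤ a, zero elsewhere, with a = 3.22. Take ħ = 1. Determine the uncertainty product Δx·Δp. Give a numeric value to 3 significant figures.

2.44

Δx = √(⟨x²⟩−⟨x⟩²), Δp = √(⟨p²⟩−⟨p⟩²).
On 0 ≤ x ≤ a (j ≠ l): ∫sin²(jπx/a) dx = a/2, ∫sin(jπx/a)·sin(lπx/a) dx = 0; diagonal moments ∫x·sin²(jπx/a) dx = a²/4, ∫x²·sin²(jπx/a) dx = a³·(1/6 − 1/(4j²π²)); cross terms ∫x·sin(jπx/a)·sin(lπx/a) dx = 0 for j + l even and −4jla²/(π²(j² − l²)²) for j + l odd, ∫x²·sin(jπx/a)·sin(lπx/a) dx = (−1)^(j+l)·4jla³/(π²(j² − l²)²); higher powers the same way via product-to-sum and parts. d²/dx² sin(jπx/a) = −(jπ/a)²·sin(jπx/a); on 0 ≤ x ≤ a, ∫sin²(jπx/a) dx = a/2 and ∫sin(jπx/a)·sin(lπx/a) dx = 0 for j ≠ l, so only diagonal terms survive in ∫|Ψ|² and ∫Ψ·Ψ″; ∫Ψ·Ψ′ dx = [Ψ²/2] between the walls = 0.
Normalization: ∫|Ψ|² dx = 9.6576.
⟨x⟩ = 1.3227, ⟨x²⟩ = 2.4686 ⇒ Δx = 0.84797.
⟨p⟩ = 0.0000, ⟨p²⟩ = 8.3020 ⇒ Δp = 2.8813.
Δx·Δp = 2.4433.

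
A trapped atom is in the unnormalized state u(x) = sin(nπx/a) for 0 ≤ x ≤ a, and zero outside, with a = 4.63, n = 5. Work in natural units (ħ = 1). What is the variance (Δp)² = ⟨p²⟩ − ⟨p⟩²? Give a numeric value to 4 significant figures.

Compute ⟨p⟩ and ⟨p²⟩ separately; (Δp)² = ⟨p²⟩ − ⟨p⟩².
d/dx sin(nπx/a) = (nπ/a)·cos(nπx/a) and d²/dx² sin(nπx/a) = −(nπ/a)²·sin(nπx/a); on 0 ≤ x ≤ a, ∫sin²(nπx/a) dx = a/2 and ∫sin(nπx/a)·cos(nπx/a) dx = 0.
Normalization: ∫|u|² dx = 2.3150.
⟨p⟩ = 0.0000 and ⟨p²⟩ = 11.510.
(Δp)² = 11.510 − (0.0000)² = 11.510.

11.51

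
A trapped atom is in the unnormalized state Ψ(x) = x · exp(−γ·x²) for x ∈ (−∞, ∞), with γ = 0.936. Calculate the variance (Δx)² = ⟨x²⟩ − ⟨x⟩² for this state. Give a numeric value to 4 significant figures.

0.8013

Compute ⟨x⟩ and ⟨x²⟩ separately, then (Δx)² = ⟨x²⟩ − ⟨x⟩².
Expand each integrand as polynomial × e^(−2γx²) and use ∫x^(2j)·e^(−2γx²) dx = (2j−1)!!/(4γ)^j · √(π/(2γ)), odd powers → 0; here √(π/(2γ)) = 1.2955.
Normalization: ∫|Ψ|² dx = 0.34601.
⟨x⟩ = 0.0000 and ⟨x²⟩ = 0.80128.
(Δx)² = 0.80128 − (0.0000)² = 0.80128.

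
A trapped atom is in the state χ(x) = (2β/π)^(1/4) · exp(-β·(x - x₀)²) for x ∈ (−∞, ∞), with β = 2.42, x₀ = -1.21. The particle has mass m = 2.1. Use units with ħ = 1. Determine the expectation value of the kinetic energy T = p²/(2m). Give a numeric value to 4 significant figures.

0.5762

T = −(ħ²/2m) d²/dx², so ⟨T⟩ = −(ħ²/2m) ∫ χ*·χ'' dx; with m = 2.1.
Gaussian moments (u = x − x₀): ∫u^(2j)·e^(−2βu²) du = (2j−1)!!/(4β)^j · √(π/(2β)), odd powers integrate to 0; here √(π/(2β)) = 0.80566. Derivatives: d/dx e^(−βu²) = −2βu·e^(−βu²), d²/dx² e^(−βu²) = (4β²u² − 2β)·e^(−βu²).
⟨T⟩ = 0.57619.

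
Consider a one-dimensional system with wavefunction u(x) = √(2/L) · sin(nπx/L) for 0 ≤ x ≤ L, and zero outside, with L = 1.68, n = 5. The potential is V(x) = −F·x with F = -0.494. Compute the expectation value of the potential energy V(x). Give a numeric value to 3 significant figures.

⟨V⟩ = ∫ V(x)·|u|² dx.
With sin²θ = (1 − cos2θ)/2 on 0 ≤ x ≤ L: ∫sin²(nπx/L) dx = L/2, ∫x·sin²(nπx/L) dx = L²/4, ∫x²·sin²(nπx/L) dx = L³·(1/6 − 1/(4n²π²)); higher powers xᵏ the same way, integrating xᵏ·cos(2nπx/L) by parts.
⟨V⟩ = 0.41496.

0.415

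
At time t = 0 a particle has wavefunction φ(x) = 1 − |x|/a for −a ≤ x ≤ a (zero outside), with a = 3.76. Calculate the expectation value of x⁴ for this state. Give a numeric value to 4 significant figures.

5.711

⟨x⁴⟩ = ∫ x⁴·|φ|² dx / ∫|φ|² dx (integrals over the domain).
φ is even, so ∫ over [−a, a] = 2∫₀ᵃ with φ = 1 − x/a there: ∫₀ᵃ (1 − x/a)² dx = a/3, ∫₀ᵃ x²(1 − x/a)² dx = a³/30, ∫₀ᵃ x⁴(1 − x/a)² dx = a⁵/105.
State is unnormalized: ∫|φ|² dx = 2.5067, and ∫φ*·x⁴·φ dx = 14.315, so ⟨x⁴⟩ = 14.315 / 2.5067.
⟨x⁴⟩ = 5.7106.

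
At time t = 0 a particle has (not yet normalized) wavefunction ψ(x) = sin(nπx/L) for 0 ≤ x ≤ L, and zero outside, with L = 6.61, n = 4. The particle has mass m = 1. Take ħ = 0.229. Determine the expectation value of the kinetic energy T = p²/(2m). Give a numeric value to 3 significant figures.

0.0948

T = −(ħ²/2m) d²/dx², so ⟨T⟩ = −(ħ²/2m) ∫ ψ*·ψ'' dx / ∫|ψ|² dx; with m = 1.
d/dx sin(nπx/L) = (nπ/L)·cos(nπx/L) and d²/dx² sin(nπx/L) = −(nπ/L)²·sin(nπx/L); on 0 ≤ x ≤ L, ∫sin²(nπx/L) dx = L/2 and ∫sin(nπx/L)·cos(nπx/L) dx = 0.
State is unnormalized: ∫|ψ|² dx = 3.3050, and ∫ψ*·(−ħ²/2m · ψ'') dx = 0.31321, so ⟨T⟩ = 0.31321 / 3.3050.
⟨T⟩ = 0.094767.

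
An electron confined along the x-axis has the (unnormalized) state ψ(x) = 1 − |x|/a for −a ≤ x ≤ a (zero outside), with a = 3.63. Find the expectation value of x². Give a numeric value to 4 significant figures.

⟨x²⟩ = ∫ x²·|ψ|² dx / ∫|ψ|² dx (integrals over the domain).
ψ is even, so ∫ over [−a, a] = 2∫₀ᵃ with ψ = 1 − x/a there: ∫₀ᵃ (1 − x/a)² dx = a/3, ∫₀ᵃ x²(1 − x/a)² dx = a³/30, ∫₀ᵃ x⁴(1 − x/a)² dx = a⁵/105.
State is unnormalized: ∫|ψ|² dx = 2.4200, and ∫ψ*·x²·ψ dx = 3.1888, so ⟨x²⟩ = 3.1888 / 2.4200.
⟨x²⟩ = 1.3177.

1.318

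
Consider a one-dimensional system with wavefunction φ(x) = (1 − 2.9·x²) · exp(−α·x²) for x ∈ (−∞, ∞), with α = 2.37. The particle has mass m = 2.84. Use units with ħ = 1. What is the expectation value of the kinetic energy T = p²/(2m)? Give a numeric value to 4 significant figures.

T = −(ħ²/2m) d²/dx², so ⟨T⟩ = −(ħ²/2m) ∫ φ*·φ'' dx / ∫|φ|² dx; with m = 2.84.
Expand each integrand as polynomial × e^(−2αx²) and use ∫x^(2j)·e^(−2αx²) dx = (2j−1)!!/(4α)^j · √(π/(2α)), odd powers → 0; here √(π/(2α)) = 0.81412. Differentiate with the product rule, d/dx e^(−αx²) = −2αx·e^(−αx²).
State is unnormalized: ∫|φ|² dx = 0.54458, and ∫φ*·(−ħ²/2m · φ'') dx = 0.77004, so ⟨T⟩ = 0.77004 / 0.54458.
⟨T⟩ = 1.4140.

1.414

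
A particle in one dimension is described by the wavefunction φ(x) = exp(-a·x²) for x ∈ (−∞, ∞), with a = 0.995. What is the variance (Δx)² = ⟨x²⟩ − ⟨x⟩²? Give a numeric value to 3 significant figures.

Compute ⟨x⟩ and ⟨x²⟩ separately, then (Δx)² = ⟨x²⟩ − ⟨x⟩².
Gaussian moments: ∫x^(2j)·e^(−2ax²) dx = (2j−1)!!/(4a)^j · √(π/(2a)), odd powers integrate to 0; here √(π/(2a)) = 1.2565.
Normalization: ∫|φ|² dx = 1.2565.
⟨x⟩ = 0.0000 and ⟨x²⟩ = 0.25126.
(Δx)² = 0.25126 − (0.0000)² = 0.25126.

0.251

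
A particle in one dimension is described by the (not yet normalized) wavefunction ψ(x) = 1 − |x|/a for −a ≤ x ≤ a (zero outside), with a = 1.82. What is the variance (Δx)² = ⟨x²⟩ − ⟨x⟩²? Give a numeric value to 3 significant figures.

Compute ⟨x⟩ and ⟨x²⟩ separately, then (Δx)² = ⟨x²⟩ − ⟨x⟩².
ψ is even, so ∫ over [−a, a] = 2∫₀ᵃ with ψ = 1 − x/a there: ∫₀ᵃ (1 − x/a)² dx = a/3, ∫₀ᵃ x²(1 − x/a)² dx = a³/30, ∫₀ᵃ x⁴(1 − x/a)² dx = a⁵/105.
Normalization: ∫|ψ|² dx = 1.2133.
⟨x⟩ = 0.0000 and ⟨x²⟩ = 0.33124.
(Δx)² = 0.33124 − (0.0000)² = 0.33124.

0.331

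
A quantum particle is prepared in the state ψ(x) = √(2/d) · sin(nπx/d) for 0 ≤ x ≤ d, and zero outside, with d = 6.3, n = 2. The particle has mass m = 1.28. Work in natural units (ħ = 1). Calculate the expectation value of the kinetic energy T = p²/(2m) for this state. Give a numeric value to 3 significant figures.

0.389

T = −(ħ²/2m) d²/dx², so ⟨T⟩ = −(ħ²/2m) ∫ ψ*·ψ'' dx; with m = 1.28.
d/dx sin(nπx/d) = (nπ/d)·cos(nπx/d) and d²/dx² sin(nπx/d) = −(nπ/d)²·sin(nπx/d); on 0 ≤ x ≤ d, ∫sin²(nπx/d) dx = d/2 and ∫sin(nπx/d)·cos(nπx/d) dx = 0.
⟨T⟩ = 0.38854.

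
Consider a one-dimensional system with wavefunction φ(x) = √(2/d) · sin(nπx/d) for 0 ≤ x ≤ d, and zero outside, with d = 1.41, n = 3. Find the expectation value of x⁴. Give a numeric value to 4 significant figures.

⟨x⁴⟩ = ∫ x⁴·|φ|² dx (integrals over the domain).
With sin²θ = (1 − cos2θ)/2 on 0 ≤ x ≤ d: ∫sin²(nπx/d) dx = d/2, ∫x·sin²(nπx/d) dx = d²/4, ∫x²·sin²(nπx/d) dx = d³·(1/6 − 1/(4n²π²)); higher powers xᵏ the same way, integrating xᵏ·cos(2nπx/d) by parts.
⟨x⁴⟩ = 0.74676.

0.7468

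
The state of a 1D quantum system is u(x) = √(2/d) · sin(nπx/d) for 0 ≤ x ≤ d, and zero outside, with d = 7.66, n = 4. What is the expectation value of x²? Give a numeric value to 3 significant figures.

⟨x²⟩ = ∫ x²·|u|² dx (integrals over the domain).
With sin²θ = (1 − cos2θ)/2 on 0 ≤ x ≤ d: ∫sin²(nπx/d) dx = d/2, ∫x·sin²(nπx/d) dx = d²/4, ∫x²·sin²(nπx/d) dx = d³·(1/6 − 1/(4n²π²)); higher powers xᵏ the same way, integrating xᵏ·cos(2nπx/d) by parts.
⟨x²⟩ = 19.373.

19.4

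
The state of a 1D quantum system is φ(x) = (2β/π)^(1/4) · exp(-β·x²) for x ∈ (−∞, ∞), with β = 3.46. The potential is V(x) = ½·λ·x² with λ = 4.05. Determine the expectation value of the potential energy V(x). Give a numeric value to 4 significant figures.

⟨V⟩ = ∫ V(x)·|φ|² dx.
Gaussian moments: ∫x^(2j)·e^(−2βx²) dx = (2j−1)!!/(4β)^j · √(π/(2β)), odd powers integrate to 0; here √(π/(2β)) = 0.67379.
⟨V⟩ = 0.14632.

0.1463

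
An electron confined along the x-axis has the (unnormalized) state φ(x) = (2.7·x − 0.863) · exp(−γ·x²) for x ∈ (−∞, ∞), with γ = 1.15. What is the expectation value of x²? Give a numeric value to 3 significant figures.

0.513

⟨x²⟩ = ∫ x²·|φ|² dx / ∫|φ|² dx (integrals over the domain).
Expand each integrand as polynomial × e^(−2γx²) and use ∫x^(2j)·e^(−2γx²) dx = (2j−1)!!/(4γ)^j · √(π/(2γ)), odd powers → 0; here √(π/(2γ)) = 1.1687.
State is unnormalized: ∫|φ|² dx = 2.7226, and ∫φ*·x²·φ dx = 1.3972, so ⟨x²⟩ = 1.3972 / 2.7226.
⟨x²⟩ = 0.51317.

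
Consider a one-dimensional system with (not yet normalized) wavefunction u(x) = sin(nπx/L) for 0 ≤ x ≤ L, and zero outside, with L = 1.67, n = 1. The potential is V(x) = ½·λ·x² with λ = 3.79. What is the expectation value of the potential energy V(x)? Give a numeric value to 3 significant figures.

1.49

⟨V⟩ = ∫ V(x)·|u|² dx / ∫|u|² dx.
With sin²θ = (1 − cos2θ)/2 on 0 ≤ x ≤ L: ∫sin²(nπx/L) dx = L/2, ∫x·sin²(nπx/L) dx = L²/4, ∫x²·sin²(nπx/L) dx = L³·(1/6 − 1/(4n²π²)); higher powers xᵏ the same way, integrating xᵏ·cos(2nπx/L) by parts.
State is unnormalized: ∫|u|² dx = 0.83500, and ∫u*·V(x)·u dx = 1.2474, so ⟨V⟩ = 1.2474 / 0.83500.
⟨V⟩ = 1.4939.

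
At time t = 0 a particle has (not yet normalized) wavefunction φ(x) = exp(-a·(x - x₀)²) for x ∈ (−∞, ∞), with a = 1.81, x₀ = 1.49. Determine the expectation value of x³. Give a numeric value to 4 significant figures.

⟨x³⟩ = ∫ x³·|φ|² dx / ∫|φ|² dx (integrals over the domain).
Gaussian moments (u = x − x₀): ∫u^(2j)·e^(−2au²) du = (2j−1)!!/(4a)^j · √(π/(2a)), odd powers integrate to 0; here √(π/(2a)) = 0.93158.
State is unnormalized: ∫|φ|² dx = 0.93158, and ∫φ*·x³·φ dx = 3.6568, so ⟨x³⟩ = 3.6568 / 0.93158.
⟨x³⟩ = 3.9254.

3.925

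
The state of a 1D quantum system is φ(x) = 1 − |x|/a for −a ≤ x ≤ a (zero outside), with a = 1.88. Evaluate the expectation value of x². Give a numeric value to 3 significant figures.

0.353

⟨x²⟩ = ∫ x²·|φ|² dx / ∫|φ|² dx (integrals over the domain).
φ is even, so ∫ over [−a, a] = 2∫₀ᵃ with φ = 1 − x/a there: ∫₀ᵃ (1 − x/a)² dx = a/3, ∫₀ᵃ x²(1 − x/a)² dx = a³/30, ∫₀ᵃ x⁴(1 − x/a)² dx = a⁵/105.
State is unnormalized: ∫|φ|² dx = 1.2533, and ∫φ*·x²·φ dx = 0.44298, so ⟨x²⟩ = 0.44298 / 1.2533.
⟨x²⟩ = 0.35344.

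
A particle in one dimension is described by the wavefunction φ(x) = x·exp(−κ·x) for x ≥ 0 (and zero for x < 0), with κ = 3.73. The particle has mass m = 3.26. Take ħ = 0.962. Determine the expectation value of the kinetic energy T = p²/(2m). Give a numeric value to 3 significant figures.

T = −(ħ²/2m) d²/dx², so ⟨T⟩ = −(ħ²/2m) ∫ φ*·φ'' dx / ∫|φ|² dx; with m = 3.26.
Differentiate x·exp(−κ·x) with the product rule; every integrand then reduces to terms xʲ·e^(−2κx) on [0, ∞), with ∫₀^∞ xʲ·e^(−2κx) dx = j!/(2κ)^(j+1).
State is unnormalized: ∫|φ|² dx = 0.0048174, and ∫φ*·(−ħ²/2m · φ'') dx = 0.0095134, so ⟨T⟩ = 0.0095134 / 0.0048174.
⟨T⟩ = 1.9748.

1.97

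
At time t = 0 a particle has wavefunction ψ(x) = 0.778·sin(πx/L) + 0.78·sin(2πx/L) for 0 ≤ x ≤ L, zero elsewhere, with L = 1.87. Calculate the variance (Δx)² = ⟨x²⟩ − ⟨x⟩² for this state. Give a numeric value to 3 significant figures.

0.0674

Compute ⟨x⟩ and ⟨x²⟩ separately, then (Δx)² = ⟨x²⟩ − ⟨x⟩².
On 0 ≤ x ≤ L (j ≠ l): ∫sin²(jπx/L) dx = L/2, ∫sin(jπx/L)·sin(lπx/L) dx = 0; diagonal moments ∫x·sin²(jπx/L) dx = L²/4, ∫x²·sin²(jπx/L) dx = L³·(1/6 − 1/(4j²π²)); cross terms ∫x·sin(jπx/L)·sin(lπx/L) dx = 0 for j + l even and −4jlL²/(π²(j² − l²)²) for j + l odd, ∫x²·sin(jπx/L)·sin(lπx/L) dx = (−1)^(j+l)·4jlL³/(π²(j² − l²)²); higher powers the same way via product-to-sum and parts.
Normalization: ∫|ψ|² dx = 1.1348.
⟨x⟩ = 0.59816 and ⟨x²⟩ = 0.42520.
(Δx)² = 0.42520 − (0.59816)² = 0.067399.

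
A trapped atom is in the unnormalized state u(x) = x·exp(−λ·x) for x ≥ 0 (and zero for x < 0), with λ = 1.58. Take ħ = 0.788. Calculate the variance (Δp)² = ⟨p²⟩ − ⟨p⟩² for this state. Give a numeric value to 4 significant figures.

Compute ⟨p⟩ and ⟨p²⟩ separately; (Δp)² = ⟨p²⟩ − ⟨p⟩².
Differentiate x·exp(−λ·x) with the product rule; every integrand then reduces to terms xʲ·e^(−2λx) on [0, ∞), with ∫₀^∞ xʲ·e^(−2λx) dx = j!/(2λ)^(j+1).
Normalization: ∫|u|² dx = 0.063382.
⟨p⟩ = 0.0000 and ⟨p²⟩ = 1.5501.
(Δp)² = 1.5501 − (0.0000)² = 1.5501.

1.550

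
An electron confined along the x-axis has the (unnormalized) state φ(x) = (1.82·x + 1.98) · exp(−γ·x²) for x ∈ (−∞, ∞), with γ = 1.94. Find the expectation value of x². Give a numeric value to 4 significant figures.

0.1542

⟨x²⟩ = ∫ x²·|φ|² dx / ∫|φ|² dx (integrals over the domain).
Expand each integrand as polynomial × e^(−2γx²) and use ∫x^(2j)·e^(−2γx²) dx = (2j−1)!!/(4γ)^j · √(π/(2γ)), odd powers → 0; here √(π/(2γ)) = 0.89983.
State is unnormalized: ∫|φ|² dx = 3.9118, and ∫φ*·x²·φ dx = 0.60309, so ⟨x²⟩ = 0.60309 / 3.9118.
⟨x²⟩ = 0.15417.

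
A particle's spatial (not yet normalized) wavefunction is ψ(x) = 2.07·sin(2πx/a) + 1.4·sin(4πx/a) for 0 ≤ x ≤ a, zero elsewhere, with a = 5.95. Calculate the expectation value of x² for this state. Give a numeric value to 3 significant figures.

12.9

⟨x²⟩ = ∫ x²·|ψ|² dx / ∫|ψ|² dx (integrals over the domain).
On 0 ≤ x ≤ a (j ≠ l): ∫sin²(jπx/a) dx = a/2, ∫sin(jπx/a)·sin(lπx/a) dx = 0; diagonal moments ∫x·sin²(jπx/a) dx = a²/4, ∫x²·sin²(jπx/a) dx = a³·(1/6 − 1/(4j²π²)); cross terms ∫x·sin(jπx/a)·sin(lπx/a) dx = 0 for j + l even and −4jla²/(π²(j² − l²)²) for j + l odd, ∫x²·sin(jπx/a)·sin(lπx/a) dx = (−1)^(j+l)·4jla³/(π²(j² − l²)²); higher powers the same way via product-to-sum and parts.
State is unnormalized: ∫|ψ|² dx = 18.579, and ∫ψ*·x²·ψ dx = 240.36, so ⟨x²⟩ = 240.36 / 18.579.
⟨x²⟩ = 12.938.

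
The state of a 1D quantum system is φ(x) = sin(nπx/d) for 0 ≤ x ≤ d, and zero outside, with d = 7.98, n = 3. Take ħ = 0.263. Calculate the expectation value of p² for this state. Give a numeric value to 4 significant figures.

0.09648

p² φ = −ħ² d²φ/dx²; ⟨p²⟩ = −ħ² ∫ φ*·φ'' dx / ∫|φ|² dx.
d/dx sin(nπx/d) = (nπ/d)·cos(nπx/d) and d²/dx² sin(nπx/d) = −(nπ/d)²·sin(nπx/d); on 0 ≤ x ≤ d, ∫sin²(nπx/d) dx = d/2 and ∫sin(nπx/d)·cos(nπx/d) dx = 0.
State is unnormalized: ∫|φ|² dx = 3.9900, and ∫φ*·(−ħ² φ'') dx = 0.38496, so ⟨p²⟩ = 0.38496 / 3.9900.
⟨p²⟩ = 0.096482.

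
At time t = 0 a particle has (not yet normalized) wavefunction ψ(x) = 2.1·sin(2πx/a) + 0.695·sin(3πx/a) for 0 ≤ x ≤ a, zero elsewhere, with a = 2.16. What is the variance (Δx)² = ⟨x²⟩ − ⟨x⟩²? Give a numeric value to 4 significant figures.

Compute ⟨x⟩ and ⟨x²⟩ separately, then (Δx)² = ⟨x²⟩ − ⟨x⟩².
On 0 ≤ x ≤ a (j ≠ l): ∫sin²(jπx/a) dx = a/2, ∫sin(jπx/a)·sin(lπx/a) dx = 0; diagonal moments ∫x·sin²(jπx/a) dx = a²/4, ∫x²·sin²(jπx/a) dx = a³·(1/6 − 1/(4j²π²)); cross terms ∫x·sin(jπx/a)·sin(lπx/a) dx = 0 for j + l even and −4jla²/(π²(j² − l²)²) for j + l odd, ∫x²·sin(jπx/a)·sin(lπx/a) dx = (−1)^(j+l)·4jla³/(π²(j² − l²)²); higher powers the same way via product-to-sum and parts.
Normalization: ∫|ψ|² dx = 5.2845.
⟨x⟩ = 0.82932 and ⟨x²⟩ = 0.95789.
(Δx)² = 0.95789 − (0.82932)² = 0.27011.

0.2701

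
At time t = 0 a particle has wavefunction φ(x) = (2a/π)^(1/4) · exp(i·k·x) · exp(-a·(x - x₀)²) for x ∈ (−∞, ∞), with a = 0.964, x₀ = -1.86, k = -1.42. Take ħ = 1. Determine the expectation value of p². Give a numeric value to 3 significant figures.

p² φ = −ħ² d²φ/dx²; ⟨p²⟩ = −ħ² ∫ φ*·φ'' dx.
Gaussian moments (u = x − x₀): ∫u^(2j)·e^(−2au²) du = (2j−1)!!/(4a)^j · √(π/(2a)), odd powers integrate to 0; here √(π/(2a)) = 1.2765. Derivatives: φ′ = (ik − 2au)·φ, φ″ = ((ik − 2au)² − 2a)·φ; the odd-in-u pieces drop out.
⟨p²⟩ = 2.9804.

2.98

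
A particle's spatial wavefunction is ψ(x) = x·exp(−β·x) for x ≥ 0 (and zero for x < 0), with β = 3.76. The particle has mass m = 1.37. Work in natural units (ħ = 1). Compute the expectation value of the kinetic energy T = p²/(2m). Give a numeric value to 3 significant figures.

T = −(ħ²/2m) d²/dx², so ⟨T⟩ = −(ħ²/2m) ∫ ψ*·ψ'' dx / ∫|ψ|² dx; with m = 1.37.
Differentiate x·exp(−β·x) with the product rule; every integrand then reduces to terms xʲ·e^(−2βx) on [0, ∞), with ∫₀^∞ xʲ·e^(−2βx) dx = j!/(2β)^(j+1).
State is unnormalized: ∫|ψ|² dx = 0.0047030, and ∫ψ*·(−ħ²/2m · ψ'') dx = 0.024266, so ⟨T⟩ = 0.024266 / 0.0047030.
⟨T⟩ = 5.1597.

5.16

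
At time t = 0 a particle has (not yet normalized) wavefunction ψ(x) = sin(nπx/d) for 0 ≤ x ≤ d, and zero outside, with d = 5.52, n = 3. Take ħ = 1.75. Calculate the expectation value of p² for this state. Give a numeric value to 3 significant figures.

8.93

p² ψ = −ħ² d²ψ/dx²; ⟨p²⟩ = −ħ² ∫ ψ*·ψ'' dx / ∫|ψ|² dx.
d/dx sin(nπx/d) = (nπ/d)·cos(nπx/d) and d²/dx² sin(nπx/d) = −(nπ/d)²·sin(nπx/d); on 0 ≤ x ≤ d, ∫sin²(nπx/d) dx = d/2 and ∫sin(nπx/d)·cos(nπx/d) dx = 0.
State is unnormalized: ∫|ψ|² dx = 2.7600, and ∫ψ*·(−ħ² ψ'') dx = 24.640, so ⟨p²⟩ = 24.640 / 2.7600.
⟨p²⟩ = 8.9277.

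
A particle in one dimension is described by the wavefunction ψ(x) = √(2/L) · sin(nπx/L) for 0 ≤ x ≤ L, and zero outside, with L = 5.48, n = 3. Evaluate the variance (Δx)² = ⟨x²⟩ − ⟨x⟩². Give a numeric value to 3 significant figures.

Compute ⟨x⟩ and ⟨x²⟩ separately, then (Δx)² = ⟨x²⟩ − ⟨x⟩².
With sin²θ = (1 − cos2θ)/2 on 0 ≤ x ≤ L: ∫sin²(nπx/L) dx = L/2, ∫x·sin²(nπx/L) dx = L²/4, ∫x²·sin²(nπx/L) dx = L³·(1/6 − 1/(4n²π²)); higher powers xᵏ the same way, integrating xᵏ·cos(2nπx/L) by parts.
⟨x⟩ = 2.7400 and ⟨x²⟩ = 9.8411.
(Δx)² = 9.8411 − (2.7400)² = 2.3335.

2.33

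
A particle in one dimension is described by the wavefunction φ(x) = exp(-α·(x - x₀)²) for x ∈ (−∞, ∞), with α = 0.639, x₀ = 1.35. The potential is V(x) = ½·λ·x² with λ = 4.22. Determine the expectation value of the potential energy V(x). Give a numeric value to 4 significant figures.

4.671

⟨V⟩ = ∫ V(x)·|φ|² dx / ∫|φ|² dx.
Gaussian moments (u = x − x₀): ∫u^(2j)·e^(−2αu²) du = (2j−1)!!/(4α)^j · √(π/(2α)), odd powers integrate to 0; here √(π/(2α)) = 1.5679.
State is unnormalized: ∫|φ|² dx = 1.5679, and ∫φ*·V(x)·φ dx = 7.3235, so ⟨V⟩ = 7.3235 / 1.5679.
⟨V⟩ = 4.6710.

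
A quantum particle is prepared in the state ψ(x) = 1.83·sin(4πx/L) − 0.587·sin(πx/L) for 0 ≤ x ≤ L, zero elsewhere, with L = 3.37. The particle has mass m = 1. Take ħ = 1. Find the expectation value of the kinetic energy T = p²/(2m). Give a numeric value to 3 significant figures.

T = −(ħ²/2m) d²/dx², so ⟨T⟩ = −(ħ²/2m) ∫ ψ*·ψ'' dx / ∫|ψ|² dx; with m = 1.
d²/dx² sin(jπx/L) = −(jπ/L)²·sin(jπx/L); on 0 ≤ x ≤ L, ∫sin²(jπx/L) dx = L/2 and ∫sin(jπx/L)·sin(lπx/L) dx = 0 for j ≠ l, so only diagonal terms survive in ∫|ψ|² and ∫ψ·ψ″; ∫ψ·ψ′ dx = [ψ²/2] between the walls = 0.
State is unnormalized: ∫|ψ|² dx = 6.2235, and ∫ψ*·(−ħ²/2m · ψ'') dx = 39.484, so ⟨T⟩ = 39.484 / 6.2235.
⟨T⟩ = 6.3443.

6.34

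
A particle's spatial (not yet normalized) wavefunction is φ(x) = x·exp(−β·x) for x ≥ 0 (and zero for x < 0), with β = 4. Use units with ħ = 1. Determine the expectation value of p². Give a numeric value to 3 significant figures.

p² φ = −ħ² d²φ/dx²; ⟨p²⟩ = −ħ² ∫ φ*·φ'' dx / ∫|φ|² dx.
Differentiate x·exp(−β·x) with the product rule; every integrand then reduces to terms xʲ·e^(−2βx) on [0, ∞), with ∫₀^∞ xʲ·e^(−2βx) dx = j!/(2β)^(j+1).
State is unnormalized: ∫|φ|² dx = 0.0039063, and ∫φ*·(−ħ² φ'') dx = 0.062500, so ⟨p²⟩ = 0.062500 / 0.0039063.
⟨p²⟩ = 16.000.

16.0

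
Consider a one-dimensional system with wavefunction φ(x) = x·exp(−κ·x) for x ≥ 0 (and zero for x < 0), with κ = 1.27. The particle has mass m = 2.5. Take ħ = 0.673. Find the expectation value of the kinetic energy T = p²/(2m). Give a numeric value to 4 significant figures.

0.1461

T = −(ħ²/2m) d²/dx², so ⟨T⟩ = −(ħ²/2m) ∫ φ*·φ'' dx / ∫|φ|² dx; with m = 2.5.
Differentiate x·exp(−κ·x) with the product rule; every integrand then reduces to terms xʲ·e^(−2κx) on [0, ∞), with ∫₀^∞ xʲ·e^(−2κx) dx = j!/(2κ)^(j+1).
State is unnormalized: ∫|φ|² dx = 0.12205, and ∫φ*·(−ħ²/2m · φ'') dx = 0.017832, so ⟨T⟩ = 0.017832 / 0.12205.
⟨T⟩ = 0.14611.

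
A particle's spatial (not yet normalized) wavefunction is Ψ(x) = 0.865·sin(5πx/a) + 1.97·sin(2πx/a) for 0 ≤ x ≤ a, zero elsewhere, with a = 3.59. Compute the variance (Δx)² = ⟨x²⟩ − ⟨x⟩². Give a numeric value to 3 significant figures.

Compute ⟨x⟩ and ⟨x²⟩ separately, then (Δx)² = ⟨x²⟩ − ⟨x⟩².
On 0 ≤ x ≤ a (j ≠ l): ∫sin²(jπx/a) dx = a/2, ∫sin(jπx/a)·sin(lπx/a) dx = 0; diagonal moments ∫x·sin²(jπx/a) dx = a²/4, ∫x²·sin²(jπx/a) dx = a³·(1/6 − 1/(4j²π²)); cross terms ∫x·sin(jπx/a)·sin(lπx/a) dx = 0 for j + l even and −4jla²/(π²(j² − l²)²) for j + l odd, ∫x²·sin(jπx/a)·sin(lπx/a) dx = (−1)^(j+l)·4jla³/(π²(j² − l²)²); higher powers the same way via product-to-sum and parts.
Normalization: ∫|Ψ|² dx = 8.3093.
⟨x⟩ = 1.7464 and ⟨x²⟩ = 3.9806.
(Δx)² = 3.9806 − (1.7464)² = 0.93058.

0.931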